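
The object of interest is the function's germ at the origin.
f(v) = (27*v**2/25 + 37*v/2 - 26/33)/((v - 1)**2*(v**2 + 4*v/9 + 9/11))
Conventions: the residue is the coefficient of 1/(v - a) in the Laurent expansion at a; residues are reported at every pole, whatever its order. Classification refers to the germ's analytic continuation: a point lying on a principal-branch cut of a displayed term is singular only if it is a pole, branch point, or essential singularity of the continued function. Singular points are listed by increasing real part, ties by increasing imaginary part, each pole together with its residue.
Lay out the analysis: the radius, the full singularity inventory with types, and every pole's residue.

Radius of convergence at 0: (3/11)*sqrt(11).
At (-2/9) - ((1/99)*sqrt(7535))*i: a pole of order 1; residue (-198363/2508800) - ((83754393/1718528000)*sqrt(7535))*i.
At (-2/9) + ((1/99)*sqrt(7535))*i: a pole of order 1; residue (-198363/2508800) + ((83754393/1718528000)*sqrt(7535))*i.
At 1: a pole of order 2; residue 198363/1254400.

Denominator factor (v - 1)^2: pole of order 2 at 1, modulus 1.
Denominator factor (v**2 + 4*v/9 + 9/11): discriminant -2740/891, complex-conjugate roots (-2/9) + ((1/99)*sqrt(7535))*i and (-2/9) - ((1/99)*sqrt(7535))*i; poles of order 1, moduli (3/11)*sqrt(11) and (3/11)*sqrt(11).
The radius of convergence is the smallest modulus among the singular points: (3/11)*sqrt(11).
The factor v**2 + 4*v/9 + 9/11 splits as (v - a)(v - a') with a = (-2/9) - ((1/99)*sqrt(7535))*i, a' = (-2/9) + ((1/99)*sqrt(7535))*i. At the order-1 pole a set g(v) = (v - a)*f(v) = [(27*v**2/25 + 37*v/2 - 26/33)/(v - 1)**2] / (v - a').
Simple pole: residue = g(a) at a = (-2/9) - ((1/99)*sqrt(7535))*i, which is (-198363/2508800) - ((83754393/1718528000)*sqrt(7535))*i.
The factor v**2 + 4*v/9 + 9/11 splits as (v - a)(v - a') with a = (-2/9) + ((1/99)*sqrt(7535))*i, a' = (-2/9) - ((1/99)*sqrt(7535))*i. At the order-1 pole a set g(v) = (v - a)*f(v) = [(27*v**2/25 + 37*v/2 - 26/33)/(v - 1)**2] / (v - a').
Simple pole: residue = g(a) at a = (-2/9) + ((1/99)*sqrt(7535))*i, which is (-198363/2508800) + ((83754393/1718528000)*sqrt(7535))*i.
At the order-2 pole 1 set g(v) = (v - (1))^2*f(v) = (27*v**2/25 + 37*v/2 - 26/33)/(v**2 + 4*v/9 + 9/11).
Order-2 pole: residue = g'(a); g'(1) = 198363/1254400, so the residue is 198363/1254400.
List the singular points by increasing real part (a conjugate pair: the negative imaginary part first).


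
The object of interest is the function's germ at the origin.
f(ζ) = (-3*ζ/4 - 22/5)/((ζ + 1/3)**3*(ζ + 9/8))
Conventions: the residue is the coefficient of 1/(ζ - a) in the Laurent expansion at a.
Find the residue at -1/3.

At the order-3 pole -1/3 set g(ζ) = (ζ - (-1/3))^3*f(ζ) = (-3*ζ/4 - 22/5)/(ζ + 9/8).
Order-3 pole: residue = g''(a)/2; g''(-1/3) = -491616/34295, so the residue is -245808/34295.

The residue is -245808/34295.


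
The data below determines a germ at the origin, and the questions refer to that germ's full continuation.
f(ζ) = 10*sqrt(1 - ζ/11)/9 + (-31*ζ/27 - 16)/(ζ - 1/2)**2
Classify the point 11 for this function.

The term (10/9)*sqrt(1 - ζ/(11)) has argument 1 - 11/(11) = 0 at 11: a square-root (algebraic, two-sheeted) branch point; the remaining terms are analytic or single-valued there.

The point is an algebraic (square-root) branch point.


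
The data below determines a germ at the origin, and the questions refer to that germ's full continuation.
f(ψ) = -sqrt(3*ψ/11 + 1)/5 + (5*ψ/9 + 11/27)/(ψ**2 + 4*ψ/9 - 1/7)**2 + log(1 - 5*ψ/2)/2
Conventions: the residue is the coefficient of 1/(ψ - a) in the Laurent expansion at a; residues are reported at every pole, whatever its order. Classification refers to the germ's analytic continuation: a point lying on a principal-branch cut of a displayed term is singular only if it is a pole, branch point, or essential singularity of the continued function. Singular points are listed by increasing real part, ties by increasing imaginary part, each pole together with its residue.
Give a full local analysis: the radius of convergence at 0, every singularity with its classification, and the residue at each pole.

Radius of convergence at 0: -2/9 + (1/63)*sqrt(763).
At -11/3: an algebraic (square-root) branch point.
At -2/9 - (1/63)*sqrt(763): a pole of order 2; residue (1449/47524)*sqrt(763).
At -2/9 + (1/63)*sqrt(763): a pole of order 2; residue -(1449/47524)*sqrt(763).
At 2/5: a logarithmic branch point.

Denominator factor (ψ**2 + 4*ψ/9 - 1/7)^2: discriminant 436/567, real irrational roots -2/9 + (1/63)*sqrt(763) and -2/9 - (1/63)*sqrt(763); poles of order 2, moduli -2/9 + (1/63)*sqrt(763) and 2/9 + (1/63)*sqrt(763).
Branch term (1/2)*log(1 - ψ/(2/5)): its argument vanishes at ψ = 2/5, a logarithmic branch point, modulus 2/5.
Branch term (-1/5)*sqrt(1 - ψ/(-11/3)): its argument vanishes at ψ = -11/3, a square-root branch point, modulus 11/3.
The radius of convergence is the smallest modulus among the singular points: -2/9 + (1/63)*sqrt(763).
The branch terms are analytic at -2/9 - (1/63)*sqrt(763) and contribute nothing to the residue; only the rational part matters.
The factor ψ**2 + 4*ψ/9 - 1/7 splits as (ψ - a)(ψ - a') with a = -2/9 - (1/63)*sqrt(763), a' = -2/9 + (1/63)*sqrt(763). At the order-2 pole a set g(ψ) = (ψ - a)^2*(rational part) = [5*ψ/9 + 11/27] / (ψ - a')^2.
Order-2 pole: residue = g'(a); g'(-2/9 - (1/63)*sqrt(763)) = (1449/47524)*sqrt(763), so the residue is (1449/47524)*sqrt(763).
The branch terms are analytic at -2/9 + (1/63)*sqrt(763) and contribute nothing to the residue; only the rational part matters.
The factor ψ**2 + 4*ψ/9 - 1/7 splits as (ψ - a)(ψ - a') with a = -2/9 + (1/63)*sqrt(763), a' = -2/9 - (1/63)*sqrt(763). At the order-2 pole a set g(ψ) = (ψ - a)^2*(rational part) = [5*ψ/9 + 11/27] / (ψ - a')^2.
Order-2 pole: residue = g'(a); g'(-2/9 + (1/63)*sqrt(763)) = -(1449/47524)*sqrt(763), so the residue is -(1449/47524)*sqrt(763).
List the singular points by increasing real part (a conjugate pair: the negative imaginary part first).


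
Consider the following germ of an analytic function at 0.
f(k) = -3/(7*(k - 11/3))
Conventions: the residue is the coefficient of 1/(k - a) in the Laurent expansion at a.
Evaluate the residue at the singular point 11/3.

At the order-1 pole 11/3 set g(k) = (k - (11/3))*f(k) = -3/7.
Simple pole: residue = g(a) at a = 11/3, which is -3/7.

The residue is -3/7.


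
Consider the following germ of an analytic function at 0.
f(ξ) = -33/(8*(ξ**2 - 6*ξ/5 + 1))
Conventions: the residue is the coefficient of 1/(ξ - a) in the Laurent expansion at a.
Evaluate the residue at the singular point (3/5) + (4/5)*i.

The factor ξ**2 - 6*ξ/5 + 1 splits as (ξ - a)(ξ - a') with a = (3/5) + (4/5)*i, a' = (3/5) - (4/5)*i. At the order-1 pole a set g(ξ) = (ξ - a)*f(ξ) = [-33/8] / (ξ - a').
Simple pole: residue = g(a) at a = (3/5) + (4/5)*i, which is (165/64)*i.

The residue is (165/64)*i.


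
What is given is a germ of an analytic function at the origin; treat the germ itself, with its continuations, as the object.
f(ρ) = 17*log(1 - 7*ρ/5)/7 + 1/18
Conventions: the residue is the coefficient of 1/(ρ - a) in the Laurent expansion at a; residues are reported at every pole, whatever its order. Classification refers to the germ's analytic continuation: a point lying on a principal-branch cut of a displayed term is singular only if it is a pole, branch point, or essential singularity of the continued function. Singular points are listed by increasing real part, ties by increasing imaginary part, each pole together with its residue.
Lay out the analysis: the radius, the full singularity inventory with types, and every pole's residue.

Branch term (17/7)*log(1 - ρ/(5/7)): its argument vanishes at ρ = 5/7, a logarithmic branch point, modulus 5/7.
The radius of convergence is the smallest modulus among the singular points: 5/7.

Radius of convergence at 0: 5/7.
At 5/7: a logarithmic branch point.


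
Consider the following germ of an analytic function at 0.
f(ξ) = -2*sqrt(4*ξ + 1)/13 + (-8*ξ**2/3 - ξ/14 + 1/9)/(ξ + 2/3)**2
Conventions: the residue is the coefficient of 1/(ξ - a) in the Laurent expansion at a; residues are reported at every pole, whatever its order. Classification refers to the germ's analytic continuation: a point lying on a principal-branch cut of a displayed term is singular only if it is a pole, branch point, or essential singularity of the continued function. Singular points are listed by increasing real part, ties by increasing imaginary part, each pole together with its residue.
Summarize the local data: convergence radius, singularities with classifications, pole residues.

Radius of convergence at 0: 1/4.
At -2/3: a pole of order 2; residue 439/126.
At -1/4: an algebraic (square-root) branch point.

Denominator factor (ξ + 2/3)^2: pole of order 2 at -2/3, modulus 2/3.
Branch term (-2/13)*sqrt(1 - ξ/(-1/4)): its argument vanishes at ξ = -1/4, a square-root branch point, modulus 1/4.
The radius of convergence is the smallest modulus among the singular points: 1/4.
The branch term is analytic at -2/3 and contributes nothing to the residue; only the rational part matters.
At the order-2 pole -2/3 set g(ξ) = (ξ - (-2/3))^2*(rational part) = -8*ξ**2/3 - ξ/14 + 1/9.
Order-2 pole: residue = g'(a); g'(-2/3) = 439/126, so the residue is 439/126.
List the singular points by increasing real part (a conjugate pair: the negative imaginary part first).


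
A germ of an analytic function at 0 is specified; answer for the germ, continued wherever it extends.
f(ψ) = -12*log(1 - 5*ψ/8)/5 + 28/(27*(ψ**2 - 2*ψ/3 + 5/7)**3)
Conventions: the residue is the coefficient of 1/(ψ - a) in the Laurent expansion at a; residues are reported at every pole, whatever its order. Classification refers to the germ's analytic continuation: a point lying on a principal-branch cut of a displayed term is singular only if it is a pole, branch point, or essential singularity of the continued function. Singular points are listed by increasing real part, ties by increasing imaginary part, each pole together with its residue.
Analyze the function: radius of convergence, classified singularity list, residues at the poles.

Radius of convergence at 0: (1/7)*sqrt(35).
At (1/3) - ((1/21)*sqrt(266))*i: a pole of order 3; residue ((9261/219488)*sqrt(266))*i.
At (1/3) + ((1/21)*sqrt(266))*i: a pole of order 3; residue -((9261/219488)*sqrt(266))*i.
At 8/5: a logarithmic branch point.

Denominator factor (ψ**2 - 2*ψ/3 + 5/7)^3: discriminant -152/63, complex-conjugate roots (1/3) + ((1/21)*sqrt(266))*i and (1/3) - ((1/21)*sqrt(266))*i; poles of order 3, moduli (1/7)*sqrt(35) and (1/7)*sqrt(35).
Branch term (-12/5)*log(1 - ψ/(8/5)): its argument vanishes at ψ = 8/5, a logarithmic branch point, modulus 8/5.
The radius of convergence is the smallest modulus among the singular points: (1/7)*sqrt(35).
The branch term is analytic at (1/3) - ((1/21)*sqrt(266))*i and contributes nothing to the residue; only the rational part matters.
The factor ψ**2 - 2*ψ/3 + 5/7 splits as (ψ - a)(ψ - a') with a = (1/3) - ((1/21)*sqrt(266))*i, a' = (1/3) + ((1/21)*sqrt(266))*i. At the order-3 pole a set g(ψ) = (ψ - a)^3*(rational part) = [28/27] / (ψ - a')^3.
Order-3 pole: residue = g''(a)/2; g''((1/3) - ((1/21)*sqrt(266))*i) = ((9261/109744)*sqrt(266))*i, so the residue is ((9261/219488)*sqrt(266))*i.
The branch term is analytic at (1/3) + ((1/21)*sqrt(266))*i and contributes nothing to the residue; only the rational part matters.
The factor ψ**2 - 2*ψ/3 + 5/7 splits as (ψ - a)(ψ - a') with a = (1/3) + ((1/21)*sqrt(266))*i, a' = (1/3) - ((1/21)*sqrt(266))*i. At the order-3 pole a set g(ψ) = (ψ - a)^3*(rational part) = [28/27] / (ψ - a')^3.
Order-3 pole: residue = g''(a)/2; g''((1/3) + ((1/21)*sqrt(266))*i) = -((9261/109744)*sqrt(266))*i, so the residue is -((9261/219488)*sqrt(266))*i.
List the singular points by increasing real part (a conjugate pair: the negative imaginary part first).


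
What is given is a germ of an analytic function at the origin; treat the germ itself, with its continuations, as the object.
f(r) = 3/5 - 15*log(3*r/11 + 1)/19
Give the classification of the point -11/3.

The term (-15/19)*log(1 - r/(-11/3)) has argument 1 - -11/3/(-11/3) = 0 at -11/3: a logarithmic (infinitely-sheeted) branch point; the remaining terms are analytic or single-valued there.

The point is a logarithmic branch point.


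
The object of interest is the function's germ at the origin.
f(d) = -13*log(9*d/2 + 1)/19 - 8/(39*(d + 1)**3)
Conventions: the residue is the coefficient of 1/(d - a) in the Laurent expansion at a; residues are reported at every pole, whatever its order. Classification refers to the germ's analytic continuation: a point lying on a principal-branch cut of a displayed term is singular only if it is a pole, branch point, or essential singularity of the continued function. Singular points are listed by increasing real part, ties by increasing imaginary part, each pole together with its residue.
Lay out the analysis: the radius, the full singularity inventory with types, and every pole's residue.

Denominator factor (d + 1)^3: pole of order 3 at -1, modulus 1.
Branch term (-13/19)*log(1 - d/(-2/9)): its argument vanishes at d = -2/9, a logarithmic branch point, modulus 2/9.
The radius of convergence is the smallest modulus among the singular points: 2/9.
The branch term is analytic at -1 and contributes nothing to the residue; only the rational part matters.
At the order-3 pole -1 set g(d) = (d - (-1))^3*(rational part) = -8/39.
Order-3 pole: residue = g''(a)/2; g''(-1) = 0, so the residue is 0.
List the singular points by increasing real part (a conjugate pair: the negative imaginary part first).

Radius of convergence at 0: 2/9.
At -1: a pole of order 3; residue 0.
At -2/9: a logarithmic branch point.


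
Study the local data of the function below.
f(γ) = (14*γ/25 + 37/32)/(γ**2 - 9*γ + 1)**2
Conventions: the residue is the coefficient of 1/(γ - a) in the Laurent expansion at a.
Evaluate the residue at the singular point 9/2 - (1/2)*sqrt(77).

The residue is (2941/2371600)*sqrt(77).

The factor γ**2 - 9*γ + 1 splits as (γ - a)(γ - a') with a = 9/2 - (1/2)*sqrt(77), a' = 9/2 + (1/2)*sqrt(77). At the order-2 pole a set g(γ) = (γ - a)^2*f(γ) = [14*γ/25 + 37/32] / (γ - a')^2.
Order-2 pole: residue = g'(a); g'(9/2 - (1/2)*sqrt(77)) = (2941/2371600)*sqrt(77), so the residue is (2941/2371600)*sqrt(77).


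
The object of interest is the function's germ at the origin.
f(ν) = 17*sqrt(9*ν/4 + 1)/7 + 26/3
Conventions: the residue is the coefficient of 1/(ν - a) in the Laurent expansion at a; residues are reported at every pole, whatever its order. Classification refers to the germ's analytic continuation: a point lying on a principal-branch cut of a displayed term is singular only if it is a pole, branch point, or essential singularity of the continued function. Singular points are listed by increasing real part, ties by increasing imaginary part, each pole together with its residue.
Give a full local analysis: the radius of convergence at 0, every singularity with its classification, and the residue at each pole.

Radius of convergence at 0: 4/9.
At -4/9: an algebraic (square-root) branch point.

Branch term (17/7)*sqrt(1 - ν/(-4/9)): its argument vanishes at ν = -4/9, a square-root branch point, modulus 4/9.
The radius of convergence is the smallest modulus among the singular points: 4/9.


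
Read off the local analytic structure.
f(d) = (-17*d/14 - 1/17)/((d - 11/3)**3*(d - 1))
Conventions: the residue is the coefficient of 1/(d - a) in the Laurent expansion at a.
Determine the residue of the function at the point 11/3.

The residue is -8181/121856.

At the order-3 pole 11/3 set g(d) = (d - (11/3))^3*f(d) = (-17*d/14 - 1/17)/(d - 1).
Order-3 pole: residue = g''(a)/2; g''(11/3) = -8181/60928, so the residue is -8181/121856.


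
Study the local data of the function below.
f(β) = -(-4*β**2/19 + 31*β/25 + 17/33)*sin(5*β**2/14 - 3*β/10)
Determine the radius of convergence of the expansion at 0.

The radius of convergence is infinite.

The factor -sin(5*β**2/14 - 3*β/10) is entire and contributes no finite singular point.
The polynomial part has no poles.
No finite singular points: the Taylor series at 0 converges everywhere.


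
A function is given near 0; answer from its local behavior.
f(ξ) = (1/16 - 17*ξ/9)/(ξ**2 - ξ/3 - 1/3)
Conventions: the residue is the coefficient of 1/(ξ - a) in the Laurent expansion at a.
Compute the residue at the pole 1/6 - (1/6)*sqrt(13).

The residue is -17/18 + (109/1872)*sqrt(13).

The factor ξ**2 - ξ/3 - 1/3 splits as (ξ - a)(ξ - a') with a = 1/6 - (1/6)*sqrt(13), a' = 1/6 + (1/6)*sqrt(13). At the order-1 pole a set g(ξ) = (ξ - a)*f(ξ) = [1/16 - 17*ξ/9] / (ξ - a').
Simple pole: residue = g(a) at a = 1/6 - (1/6)*sqrt(13), which is -17/18 + (109/1872)*sqrt(13).


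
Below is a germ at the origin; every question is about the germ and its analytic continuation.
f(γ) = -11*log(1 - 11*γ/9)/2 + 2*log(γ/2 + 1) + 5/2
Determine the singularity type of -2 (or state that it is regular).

The point is a logarithmic branch point.

The term (2)*log(1 - γ/(-2)) has argument 1 - -2/(-2) = 0 at -2: a logarithmic (infinitely-sheeted) branch point; the remaining terms are analytic or single-valued there.


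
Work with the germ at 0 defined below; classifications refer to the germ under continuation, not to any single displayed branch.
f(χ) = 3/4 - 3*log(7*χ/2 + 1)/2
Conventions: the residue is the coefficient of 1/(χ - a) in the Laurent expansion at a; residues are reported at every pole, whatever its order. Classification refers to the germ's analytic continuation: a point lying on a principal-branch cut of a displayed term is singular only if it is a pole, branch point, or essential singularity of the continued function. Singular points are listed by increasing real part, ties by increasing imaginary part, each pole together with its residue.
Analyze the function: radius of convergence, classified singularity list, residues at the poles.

Radius of convergence at 0: 2/7.
At -2/7: a logarithmic branch point.

Branch term (-3/2)*log(1 - χ/(-2/7)): its argument vanishes at χ = -2/7, a logarithmic branch point, modulus 2/7.
The radius of convergence is the smallest modulus among the singular points: 2/7.


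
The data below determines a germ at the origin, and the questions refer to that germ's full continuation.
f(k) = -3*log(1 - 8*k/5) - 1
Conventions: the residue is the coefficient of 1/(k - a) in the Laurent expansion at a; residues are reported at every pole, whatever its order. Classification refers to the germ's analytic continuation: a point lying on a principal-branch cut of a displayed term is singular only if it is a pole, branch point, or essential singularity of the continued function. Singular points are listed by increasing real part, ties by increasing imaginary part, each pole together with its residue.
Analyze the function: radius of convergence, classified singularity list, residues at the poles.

Radius of convergence at 0: 5/8.
At 5/8: a logarithmic branch point.

Branch term (-3)*log(1 - k/(5/8)): its argument vanishes at k = 5/8, a logarithmic branch point, modulus 5/8.
The radius of convergence is the smallest modulus among the singular points: 5/8.


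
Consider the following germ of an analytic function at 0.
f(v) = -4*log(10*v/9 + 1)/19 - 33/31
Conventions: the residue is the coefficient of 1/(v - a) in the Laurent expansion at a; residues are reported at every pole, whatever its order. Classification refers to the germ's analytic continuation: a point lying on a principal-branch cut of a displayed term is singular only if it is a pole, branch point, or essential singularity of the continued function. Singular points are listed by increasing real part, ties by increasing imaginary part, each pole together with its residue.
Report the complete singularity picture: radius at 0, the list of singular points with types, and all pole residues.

Radius of convergence at 0: 9/10.
At -9/10: a logarithmic branch point.

Branch term (-4/19)*log(1 - v/(-9/10)): its argument vanishes at v = -9/10, a logarithmic branch point, modulus 9/10.
The radius of convergence is the smallest modulus among the singular points: 9/10.


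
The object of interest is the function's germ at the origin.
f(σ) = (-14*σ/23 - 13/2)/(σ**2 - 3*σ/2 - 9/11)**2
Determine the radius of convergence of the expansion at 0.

The radius of convergence is -3/4 + (9/44)*sqrt(33).

Denominator factor (σ**2 - 3*σ/2 - 9/11)^2: discriminant 243/44, real irrational roots 3/4 + (9/44)*sqrt(33) and 3/4 - (9/44)*sqrt(33); poles of order 2, moduli 3/4 + (9/44)*sqrt(33) and -3/4 + (9/44)*sqrt(33).
The radius of convergence is the smallest modulus among the singular points: -3/4 + (9/44)*sqrt(33).


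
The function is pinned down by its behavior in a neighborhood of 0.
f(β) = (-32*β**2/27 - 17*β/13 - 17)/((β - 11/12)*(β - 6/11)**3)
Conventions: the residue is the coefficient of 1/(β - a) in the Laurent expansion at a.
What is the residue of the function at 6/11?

At the order-3 pole 6/11 set g(β) = (β - (6/11))^3*f(β) = (-32*β**2/27 - 17*β/13 - 17)/(β - 11/12).
Order-3 pole: residue = g''(a)/2; g''(6/11) = 1475770208/1966419, so the residue is 737885104/1966419.

The residue is 737885104/1966419.


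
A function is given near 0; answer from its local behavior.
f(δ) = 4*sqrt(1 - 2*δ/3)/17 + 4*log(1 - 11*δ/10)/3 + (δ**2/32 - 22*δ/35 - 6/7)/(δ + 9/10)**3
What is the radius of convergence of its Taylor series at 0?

Denominator factor (δ + 9/10)^3: pole of order 3 at -9/10, modulus 9/10.
Branch term (4/17)*sqrt(1 - δ/(3/2)): its argument vanishes at δ = 3/2, a square-root branch point, modulus 3/2.
Branch term (4/3)*log(1 - δ/(10/11)): its argument vanishes at δ = 10/11, a logarithmic branch point, modulus 10/11.
The radius of convergence is the smallest modulus among the singular points: 9/10.

The radius of convergence is 9/10.


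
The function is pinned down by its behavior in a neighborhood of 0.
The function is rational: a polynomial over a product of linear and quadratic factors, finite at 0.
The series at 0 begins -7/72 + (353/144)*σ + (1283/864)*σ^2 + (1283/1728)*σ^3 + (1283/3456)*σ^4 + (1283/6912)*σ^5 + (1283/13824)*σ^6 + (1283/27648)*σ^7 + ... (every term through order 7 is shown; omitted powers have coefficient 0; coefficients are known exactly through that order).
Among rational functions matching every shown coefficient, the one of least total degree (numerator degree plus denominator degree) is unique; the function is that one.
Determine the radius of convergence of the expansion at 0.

The radius of convergence is 2.

No rational of total degree below 3 reproduces all 8 coefficients; solving the [2/1] Pade equations on them gives f(σ) = (-14*σ**2/27 - 5*σ + 7/36)/(σ - 2), whose expansion matches every shown term.
Denominator factor (σ - 2): pole of order 1 at 2, modulus 2.
The radius of convergence is the smallest modulus among the singular points: 2.


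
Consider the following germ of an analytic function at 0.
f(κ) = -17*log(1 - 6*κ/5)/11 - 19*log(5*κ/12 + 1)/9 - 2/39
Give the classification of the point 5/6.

The point is a logarithmic branch point.

The term (-17/11)*log(1 - κ/(5/6)) has argument 1 - 5/6/(5/6) = 0 at 5/6: a logarithmic (infinitely-sheeted) branch point; the remaining terms are analytic or single-valued there.


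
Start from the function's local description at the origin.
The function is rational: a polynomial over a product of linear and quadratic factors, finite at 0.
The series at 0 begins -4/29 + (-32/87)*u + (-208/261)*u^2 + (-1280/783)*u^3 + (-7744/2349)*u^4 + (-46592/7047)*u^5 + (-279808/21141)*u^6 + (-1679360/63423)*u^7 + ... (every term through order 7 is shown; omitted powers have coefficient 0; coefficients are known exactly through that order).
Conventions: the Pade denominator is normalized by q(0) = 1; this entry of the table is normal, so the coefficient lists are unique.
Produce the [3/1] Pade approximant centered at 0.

The Pade approximant has numerator coefficients [-4/29, -13/145, -8/145, -4/145]; denominator coefficients [1, -121/60].

Taylor coefficients needed (read off): a_0 = -4/29, a_1 = -32/87, a_2 = -208/261, a_3 = -1280/783, a_4 = -7744/2349.
Write the denominator as Q(u) = 1 + q1*u. Requiring Q*f - P = O(u^5) with deg P <= 3 kills the coefficients of u^4..u^4 in Q*f:
  u^4: a_4 + q1*a_3 = 0, i.e. -7744/2349 + (-1280/783)*q1 = 0.
Solving this linear system: q1 = -121/60.
The numerator is Q*f truncated at degree 3: P0 = a_0 = -4/29; P1 = a_1 + q1*a_0 = -13/145; P2 = a_2 + q1*a_1 = -8/145; P3 = a_3 + q1*a_2 = -4/145.


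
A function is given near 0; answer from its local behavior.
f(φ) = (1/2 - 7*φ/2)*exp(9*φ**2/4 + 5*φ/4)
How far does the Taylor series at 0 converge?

The radius of convergence is infinite.

The factor exp(9*φ**2/4 + 5*φ/4) is entire and contributes no finite singular point.
The polynomial part has no poles.
No finite singular points: the Taylor series at 0 converges everywhere.


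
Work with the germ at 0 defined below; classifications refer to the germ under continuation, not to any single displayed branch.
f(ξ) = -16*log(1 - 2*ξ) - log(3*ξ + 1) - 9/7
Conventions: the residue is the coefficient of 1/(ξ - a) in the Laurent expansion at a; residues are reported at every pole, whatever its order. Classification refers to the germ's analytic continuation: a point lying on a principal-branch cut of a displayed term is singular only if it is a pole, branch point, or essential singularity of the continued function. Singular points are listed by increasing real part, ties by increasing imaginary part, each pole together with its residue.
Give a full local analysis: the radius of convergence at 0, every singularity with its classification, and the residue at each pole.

Radius of convergence at 0: 1/3.
At -1/3: a logarithmic branch point.
At 1/2: a logarithmic branch point.

Branch term (-16)*log(1 - ξ/(1/2)): its argument vanishes at ξ = 1/2, a logarithmic branch point, modulus 1/2.
Branch term (-1)*log(1 - ξ/(-1/3)): its argument vanishes at ξ = -1/3, a logarithmic branch point, modulus 1/3.
The radius of convergence is the smallest modulus among the singular points: 1/3.
List the singular points by increasing real part (a conjugate pair: the negative imaginary part first).


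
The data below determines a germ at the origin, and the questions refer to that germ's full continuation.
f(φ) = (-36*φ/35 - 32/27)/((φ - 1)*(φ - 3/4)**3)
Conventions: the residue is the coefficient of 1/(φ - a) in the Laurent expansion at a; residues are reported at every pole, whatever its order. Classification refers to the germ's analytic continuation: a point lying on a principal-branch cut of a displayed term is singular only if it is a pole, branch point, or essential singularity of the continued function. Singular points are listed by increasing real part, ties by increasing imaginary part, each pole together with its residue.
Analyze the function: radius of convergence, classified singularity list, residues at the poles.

Denominator factor (φ - 3/4)^3: pole of order 3 at 3/4, modulus 3/4.
Denominator factor (φ - 1): pole of order 1 at 1, modulus 1.
The radius of convergence is the smallest modulus among the singular points: 3/4.
At the order-3 pole 3/4 set g(φ) = (φ - (3/4))^3*f(φ) = (-36*φ/35 - 32/27)/(φ - 1).
Order-3 pole: residue = g''(a)/2; g''(3/4) = 267776/945, so the residue is 133888/945.
At the order-1 pole 1 set g(φ) = (φ - (1))*f(φ) = (-36*φ/35 - 32/27)/(φ - 3/4)**3.
Simple pole: residue = g(a) at a = 1, which is -133888/945.
List the singular points by increasing real part (a conjugate pair: the negative imaginary part first).

Radius of convergence at 0: 3/4.
At 3/4: a pole of order 3; residue 133888/945.
At 1: a pole of order 1; residue -133888/945.


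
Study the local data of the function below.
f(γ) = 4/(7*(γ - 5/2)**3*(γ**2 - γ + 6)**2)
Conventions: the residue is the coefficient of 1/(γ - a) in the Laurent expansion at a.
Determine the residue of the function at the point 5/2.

The residue is 9728/5398029.

At the order-3 pole 5/2 set g(γ) = (γ - (5/2))^3*f(γ) = 4/(7*(γ**2 - γ + 6)**2).
Order-3 pole: residue = g''(a)/2; g''(5/2) = 19456/5398029, so the residue is 9728/5398029.


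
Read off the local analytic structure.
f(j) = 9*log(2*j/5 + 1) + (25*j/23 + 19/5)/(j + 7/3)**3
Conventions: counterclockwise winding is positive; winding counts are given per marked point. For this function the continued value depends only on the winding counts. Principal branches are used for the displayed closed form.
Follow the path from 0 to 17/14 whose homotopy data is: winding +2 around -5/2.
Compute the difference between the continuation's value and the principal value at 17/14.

Continued minus principal equals (36)*pi*i.

The rational part is single-valued and drops out of the difference; each branch term changes only by its own monodromy.
(9)*log(1 - j/(-5/2)): each positive loop around -5/2 adds 2*pi*i to the log, so winding +2 contributes (9)*(2)*2*pi*i = (36)*pi*i.
Summing the contributions at j = 17/14 gives (36)*pi*i.


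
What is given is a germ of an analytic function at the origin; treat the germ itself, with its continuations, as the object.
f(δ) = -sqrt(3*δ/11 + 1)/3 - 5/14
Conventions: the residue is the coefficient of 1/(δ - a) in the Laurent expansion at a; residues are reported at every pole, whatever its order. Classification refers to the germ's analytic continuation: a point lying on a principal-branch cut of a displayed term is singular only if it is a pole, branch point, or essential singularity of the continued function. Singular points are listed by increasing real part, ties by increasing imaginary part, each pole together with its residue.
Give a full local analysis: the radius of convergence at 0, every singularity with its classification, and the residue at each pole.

Radius of convergence at 0: 11/3.
At -11/3: an algebraic (square-root) branch point.

Branch term (-1/3)*sqrt(1 - δ/(-11/3)): its argument vanishes at δ = -11/3, a square-root branch point, modulus 11/3.
The radius of convergence is the smallest modulus among the singular points: 11/3.


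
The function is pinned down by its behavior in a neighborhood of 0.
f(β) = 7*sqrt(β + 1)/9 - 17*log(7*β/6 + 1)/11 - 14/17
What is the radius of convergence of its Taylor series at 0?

Branch term (7/9)*sqrt(1 - β/(-1)): its argument vanishes at β = -1, a square-root branch point, modulus 1.
Branch term (-17/11)*log(1 - β/(-6/7)): its argument vanishes at β = -6/7, a logarithmic branch point, modulus 6/7.
The radius of convergence is the smallest modulus among the singular points: 6/7.

The radius of convergence is 6/7.


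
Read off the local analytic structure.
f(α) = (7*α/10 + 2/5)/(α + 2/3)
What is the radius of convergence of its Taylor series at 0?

Denominator factor (α + 2/3): pole of order 1 at -2/3, modulus 2/3.
The radius of convergence is the smallest modulus among the singular points: 2/3.

The radius of convergence is 2/3.


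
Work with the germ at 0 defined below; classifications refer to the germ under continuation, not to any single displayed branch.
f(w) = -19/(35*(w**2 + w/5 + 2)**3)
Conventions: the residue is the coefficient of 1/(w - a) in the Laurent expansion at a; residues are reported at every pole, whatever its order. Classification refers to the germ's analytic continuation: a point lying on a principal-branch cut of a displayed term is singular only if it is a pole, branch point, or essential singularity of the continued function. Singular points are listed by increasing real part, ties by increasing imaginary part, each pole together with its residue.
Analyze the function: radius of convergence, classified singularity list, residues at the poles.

Radius of convergence at 0: sqrt(2).
At (-1/10) - ((1/10)*sqrt(199))*i: a pole of order 3; residue -((71250/55164193)*sqrt(199))*i.
At (-1/10) + ((1/10)*sqrt(199))*i: a pole of order 3; residue ((71250/55164193)*sqrt(199))*i.

Denominator factor (w**2 + w/5 + 2)^3: discriminant -199/25, complex-conjugate roots (-1/10) + ((1/10)*sqrt(199))*i and (-1/10) - ((1/10)*sqrt(199))*i; poles of order 3, moduli sqrt(2) and sqrt(2).
The radius of convergence is the smallest modulus among the singular points: sqrt(2).
The factor w**2 + w/5 + 2 splits as (w - a)(w - a') with a = (-1/10) - ((1/10)*sqrt(199))*i, a' = (-1/10) + ((1/10)*sqrt(199))*i. At the order-3 pole a set g(w) = (w - a)^3*f(w) = [-19/35] / (w - a')^3.
Order-3 pole: residue = g''(a)/2; g''((-1/10) - ((1/10)*sqrt(199))*i) = -((142500/55164193)*sqrt(199))*i, so the residue is -((71250/55164193)*sqrt(199))*i.
The factor w**2 + w/5 + 2 splits as (w - a)(w - a') with a = (-1/10) + ((1/10)*sqrt(199))*i, a' = (-1/10) - ((1/10)*sqrt(199))*i. At the order-3 pole a set g(w) = (w - a)^3*f(w) = [-19/35] / (w - a')^3.
Order-3 pole: residue = g''(a)/2; g''((-1/10) + ((1/10)*sqrt(199))*i) = ((142500/55164193)*sqrt(199))*i, so the residue is ((71250/55164193)*sqrt(199))*i.
List the singular points by increasing real part (a conjugate pair: the negative imaginary part first).


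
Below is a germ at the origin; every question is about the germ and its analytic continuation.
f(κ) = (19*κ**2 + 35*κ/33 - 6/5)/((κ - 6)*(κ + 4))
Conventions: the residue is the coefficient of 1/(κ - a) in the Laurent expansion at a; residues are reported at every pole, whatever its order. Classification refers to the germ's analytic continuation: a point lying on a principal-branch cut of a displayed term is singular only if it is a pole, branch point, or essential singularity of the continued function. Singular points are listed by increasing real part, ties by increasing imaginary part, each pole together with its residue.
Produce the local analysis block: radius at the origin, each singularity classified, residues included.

Radius of convergence at 0: 4.
At -4: a pole of order 1; residue -24631/825.
At 6: a pole of order 1; residue 18952/275.

Denominator factor (κ + 4): pole of order 1 at -4, modulus 4.
Denominator factor (κ - 6): pole of order 1 at 6, modulus 6.
The radius of convergence is the smallest modulus among the singular points: 4.
At the order-1 pole -4 set g(κ) = (κ - (-4))*f(κ) = (19*κ**2 + 35*κ/33 - 6/5)/(κ - 6).
Simple pole: residue = g(a) at a = -4, which is -24631/825.
At the order-1 pole 6 set g(κ) = (κ - (6))*f(κ) = (19*κ**2 + 35*κ/33 - 6/5)/(κ + 4).
Simple pole: residue = g(a) at a = 6, which is 18952/275.
List the singular points by increasing real part (a conjugate pair: the negative imaginary part first).


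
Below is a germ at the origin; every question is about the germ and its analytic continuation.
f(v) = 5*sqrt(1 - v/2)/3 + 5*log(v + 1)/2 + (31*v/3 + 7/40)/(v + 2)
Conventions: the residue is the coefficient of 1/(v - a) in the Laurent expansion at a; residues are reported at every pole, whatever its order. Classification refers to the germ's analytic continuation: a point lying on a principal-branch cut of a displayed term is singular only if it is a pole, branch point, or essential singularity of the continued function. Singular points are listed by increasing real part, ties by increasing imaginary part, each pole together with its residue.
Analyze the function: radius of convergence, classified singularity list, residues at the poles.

Denominator factor (v + 2): pole of order 1 at -2, modulus 2.
Branch term (5/2)*log(1 - v/(-1)): its argument vanishes at v = -1, a logarithmic branch point, modulus 1.
Branch term (5/3)*sqrt(1 - v/(2)): its argument vanishes at v = 2, a square-root branch point, modulus 2.
The radius of convergence is the smallest modulus among the singular points: 1.
The branch terms are analytic at -2 and contribute nothing to the residue; only the rational part matters.
At the order-1 pole -2 set g(v) = (v - (-2))*(rational part) = 31*v/3 + 7/40.
Simple pole: residue = g(a) at a = -2, which is -2459/120.
List the singular points by increasing real part (a conjugate pair: the negative imaginary part first).

Radius of convergence at 0: 1.
At -2: a pole of order 1; residue -2459/120.
At -1: a logarithmic branch point.
At 2: an algebraic (square-root) branch point.


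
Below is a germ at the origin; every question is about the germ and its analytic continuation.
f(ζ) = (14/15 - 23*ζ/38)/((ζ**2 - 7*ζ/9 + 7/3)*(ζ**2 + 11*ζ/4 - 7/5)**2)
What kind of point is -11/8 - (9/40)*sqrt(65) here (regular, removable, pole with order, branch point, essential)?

The point is a pole of order 2.

The denominator factor ζ**2 + 11*ζ/4 - 7/5 vanishes at -11/8 - (9/40)*sqrt(65) and appears to the power 2; the numerator there equals 8051/4560 + (207/1520)*sqrt(65), nonzero, and no other factor vanishes.
Hence a pole whose order is the multiplicity, 2.


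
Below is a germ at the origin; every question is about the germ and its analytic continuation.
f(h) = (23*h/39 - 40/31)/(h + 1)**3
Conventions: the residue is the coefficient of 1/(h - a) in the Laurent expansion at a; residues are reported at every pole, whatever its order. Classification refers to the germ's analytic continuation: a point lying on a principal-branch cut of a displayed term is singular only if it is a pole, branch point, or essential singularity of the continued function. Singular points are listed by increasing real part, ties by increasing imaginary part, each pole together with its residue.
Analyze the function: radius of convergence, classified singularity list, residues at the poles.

Radius of convergence at 0: 1.
At -1: a pole of order 3; residue 0.

Denominator factor (h + 1)^3: pole of order 3 at -1, modulus 1.
The radius of convergence is the smallest modulus among the singular points: 1.
At the order-3 pole -1 set g(h) = (h - (-1))^3*f(h) = 23*h/39 - 40/31.
Order-3 pole: residue = g''(a)/2; g''(-1) = 0, so the residue is 0.


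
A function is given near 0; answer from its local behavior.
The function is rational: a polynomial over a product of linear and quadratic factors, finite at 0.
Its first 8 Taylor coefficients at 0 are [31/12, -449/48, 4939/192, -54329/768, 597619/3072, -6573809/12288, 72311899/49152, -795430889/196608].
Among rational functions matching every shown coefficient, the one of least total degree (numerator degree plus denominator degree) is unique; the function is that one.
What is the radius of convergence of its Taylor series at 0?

No rational of total degree below 2 reproduces all 8 coefficients; solving the [1/1] Pade equations on them gives f(α) = (31/33 - 9*α/11)/(α + 4/11), whose expansion matches every shown term.
Denominator factor (α + 4/11): pole of order 1 at -4/11, modulus 4/11.
The radius of convergence is the smallest modulus among the singular points: 4/11.

The radius of convergence is 4/11.


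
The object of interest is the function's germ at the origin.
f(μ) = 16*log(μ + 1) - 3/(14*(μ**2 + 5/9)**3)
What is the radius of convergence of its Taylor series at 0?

The radius of convergence is (1/3)*sqrt(5).

Denominator factor (μ**2 + 5/9)^3: discriminant -20/9, complex-conjugate roots ((1/3)*sqrt(5))*i and -((1/3)*sqrt(5))*i; poles of order 3, moduli (1/3)*sqrt(5) and (1/3)*sqrt(5).
Branch term (16)*log(1 - μ/(-1)): its argument vanishes at μ = -1, a logarithmic branch point, modulus 1.
The radius of convergence is the smallest modulus among the singular points: (1/3)*sqrt(5).


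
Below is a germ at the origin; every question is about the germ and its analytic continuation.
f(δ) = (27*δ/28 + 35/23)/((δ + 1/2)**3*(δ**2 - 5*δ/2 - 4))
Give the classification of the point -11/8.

Denominator factors: δ**2 - 5*δ/2 - 4 = 85/64 at δ = -11/8; δ + 1/2 = -7/8 at δ = -11/8 — none vanishes.
So the germ continues analytically to -11/8.

The point is a regular point.


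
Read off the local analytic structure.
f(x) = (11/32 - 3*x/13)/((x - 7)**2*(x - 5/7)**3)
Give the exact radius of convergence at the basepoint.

Denominator factor (x - 7)^2: pole of order 2 at 7, modulus 7.
Denominator factor (x - 5/7)^3: pole of order 3 at 5/7, modulus 5/7.
The radius of convergence is the smallest modulus among the singular points: 5/7.

The radius of convergence is 5/7.
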